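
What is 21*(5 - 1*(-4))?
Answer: 189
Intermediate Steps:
21*(5 - 1*(-4)) = 21*(5 + 4) = 21*9 = 189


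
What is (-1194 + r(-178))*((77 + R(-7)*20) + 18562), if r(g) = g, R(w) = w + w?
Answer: -25188548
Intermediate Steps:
R(w) = 2*w
(-1194 + r(-178))*((77 + R(-7)*20) + 18562) = (-1194 - 178)*((77 + (2*(-7))*20) + 18562) = -1372*((77 - 14*20) + 18562) = -1372*((77 - 280) + 18562) = -1372*(-203 + 18562) = -1372*18359 = -25188548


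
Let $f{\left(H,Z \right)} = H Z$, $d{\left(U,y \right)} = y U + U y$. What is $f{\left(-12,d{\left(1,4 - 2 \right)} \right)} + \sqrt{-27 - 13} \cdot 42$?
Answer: $-48 + 84 i \sqrt{10} \approx -48.0 + 265.63 i$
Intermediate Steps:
$d{\left(U,y \right)} = 2 U y$ ($d{\left(U,y \right)} = U y + U y = 2 U y$)
$f{\left(-12,d{\left(1,4 - 2 \right)} \right)} + \sqrt{-27 - 13} \cdot 42 = - 12 \cdot 2 \cdot 1 \left(4 - 2\right) + \sqrt{-27 - 13} \cdot 42 = - 12 \cdot 2 \cdot 1 \left(4 - 2\right) + \sqrt{-40} \cdot 42 = - 12 \cdot 2 \cdot 1 \cdot 2 + 2 i \sqrt{10} \cdot 42 = \left(-12\right) 4 + 84 i \sqrt{10} = -48 + 84 i \sqrt{10}$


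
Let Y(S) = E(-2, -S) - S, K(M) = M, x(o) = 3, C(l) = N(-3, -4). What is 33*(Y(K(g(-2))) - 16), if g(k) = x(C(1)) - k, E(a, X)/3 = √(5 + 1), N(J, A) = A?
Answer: -693 + 99*√6 ≈ -450.50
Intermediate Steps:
C(l) = -4
E(a, X) = 3*√6 (E(a, X) = 3*√(5 + 1) = 3*√6)
g(k) = 3 - k
Y(S) = -S + 3*√6 (Y(S) = 3*√6 - S = -S + 3*√6)
33*(Y(K(g(-2))) - 16) = 33*((-(3 - 1*(-2)) + 3*√6) - 16) = 33*((-(3 + 2) + 3*√6) - 16) = 33*((-1*5 + 3*√6) - 16) = 33*((-5 + 3*√6) - 16) = 33*(-21 + 3*√6) = -693 + 99*√6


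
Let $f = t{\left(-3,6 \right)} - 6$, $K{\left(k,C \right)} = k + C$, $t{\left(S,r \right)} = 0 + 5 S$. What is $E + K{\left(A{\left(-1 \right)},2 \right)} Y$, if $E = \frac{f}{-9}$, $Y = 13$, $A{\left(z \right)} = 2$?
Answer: $\frac{163}{3} \approx 54.333$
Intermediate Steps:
$t{\left(S,r \right)} = 5 S$
$K{\left(k,C \right)} = C + k$
$f = -21$ ($f = 5 \left(-3\right) - 6 = -15 - 6 = -21$)
$E = \frac{7}{3}$ ($E = - \frac{21}{-9} = \left(-21\right) \left(- \frac{1}{9}\right) = \frac{7}{3} \approx 2.3333$)
$E + K{\left(A{\left(-1 \right)},2 \right)} Y = \frac{7}{3} + \left(2 + 2\right) 13 = \frac{7}{3} + 4 \cdot 13 = \frac{7}{3} + 52 = \frac{163}{3}$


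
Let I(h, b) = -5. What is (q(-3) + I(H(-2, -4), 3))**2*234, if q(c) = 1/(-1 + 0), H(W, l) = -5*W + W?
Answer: 8424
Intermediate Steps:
H(W, l) = -4*W
q(c) = -1 (q(c) = 1/(-1) = -1)
(q(-3) + I(H(-2, -4), 3))**2*234 = (-1 - 5)**2*234 = (-6)**2*234 = 36*234 = 8424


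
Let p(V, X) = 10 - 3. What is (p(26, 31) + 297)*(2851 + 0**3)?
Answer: 866704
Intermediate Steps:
p(V, X) = 7
(p(26, 31) + 297)*(2851 + 0**3) = (7 + 297)*(2851 + 0**3) = 304*(2851 + 0) = 304*2851 = 866704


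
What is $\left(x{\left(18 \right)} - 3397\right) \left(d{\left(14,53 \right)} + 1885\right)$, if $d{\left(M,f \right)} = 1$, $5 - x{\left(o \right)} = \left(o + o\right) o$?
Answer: $-7619440$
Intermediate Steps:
$x{\left(o \right)} = 5 - 2 o^{2}$ ($x{\left(o \right)} = 5 - \left(o + o\right) o = 5 - 2 o o = 5 - 2 o^{2}$)
$\left(x{\left(18 \right)} - 3397\right) \left(d{\left(14,53 \right)} + 1885\right) = \left(\left(5 - 2 \cdot 18^{2}\right) - 3397\right) \left(1 + 1885\right) = \left(\left(5 - 648\right) - 3397\right) 1886 = \left(-643 - 3397\right) 1886 = \left(-4040\right) 1886 = -7619440$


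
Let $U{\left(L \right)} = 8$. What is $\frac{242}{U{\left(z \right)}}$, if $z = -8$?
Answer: $\frac{121}{4} \approx 30.25$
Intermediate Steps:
$\frac{242}{U{\left(z \right)}} = \frac{242}{8} = 242 \cdot \frac{1}{8} = \frac{121}{4}$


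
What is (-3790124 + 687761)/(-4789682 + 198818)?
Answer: 344707/510096 ≈ 0.67577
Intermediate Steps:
(-3790124 + 687761)/(-4789682 + 198818) = -3102363/(-4590864) = -3102363*(-1/4590864) = 344707/510096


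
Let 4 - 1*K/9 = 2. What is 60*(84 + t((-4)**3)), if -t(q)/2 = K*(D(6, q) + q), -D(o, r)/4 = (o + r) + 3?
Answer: -331920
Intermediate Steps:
D(o, r) = -12 - 4*o - 4*r (D(o, r) = -4*((o + r) + 3) = -4*(3 + o + r) = -12 - 4*o - 4*r)
K = 18 (K = 36 - 9*2 = 36 - 18 = 18)
t(q) = 1296 + 108*q (t(q) = -36*((-12 - 4*6 - 4*q) + q) = -36*((-12 - 24 - 4*q) + q) = -36*((-36 - 4*q) + q) = -36*(-36 - 3*q) = -2*(-648 - 54*q) = 1296 + 108*q)
60*(84 + t((-4)**3)) = 60*(84 + (1296 + 108*(-4)**3)) = 60*(84 + (1296 + 108*(-64))) = 60*(84 + (1296 - 6912)) = 60*(84 - 5616) = 60*(-5532) = -331920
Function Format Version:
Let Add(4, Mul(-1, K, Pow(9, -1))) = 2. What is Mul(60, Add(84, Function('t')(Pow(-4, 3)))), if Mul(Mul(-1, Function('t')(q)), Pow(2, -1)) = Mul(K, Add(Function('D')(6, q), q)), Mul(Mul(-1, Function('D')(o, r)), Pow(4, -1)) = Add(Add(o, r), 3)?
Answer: -331920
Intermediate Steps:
Function('D')(o, r) = Add(-12, Mul(-4, o), Mul(-4, r)) (Function('D')(o, r) = Mul(-4, Add(Add(o, r), 3)) = Mul(-4, Add(3, o, r)) = Add(-12, Mul(-4, o), Mul(-4, r)))
K = 18 (K = Add(36, Mul(-9, 2)) = Add(36, -18) = 18)
Function('t')(q) = Add(1296, Mul(108, q)) (Function('t')(q) = Mul(-2, Mul(18, Add(Add(-12, Mul(-4, 6), Mul(-4, q)), q))) = Mul(-2, Mul(18, Add(Add(-12, -24, Mul(-4, q)), q))) = Mul(-2, Mul(18, Add(Add(-36, Mul(-4, q)), q))) = Mul(-2, Mul(18, Add(-36, Mul(-3, q)))) = Mul(-2, Add(-648, Mul(-54, q))) = Add(1296, Mul(108, q)))
Mul(60, Add(84, Function('t')(Pow(-4, 3)))) = Mul(60, Add(84, Add(1296, Mul(108, Pow(-4, 3))))) = Mul(60, Add(84, Add(1296, Mul(108, -64)))) = Mul(60, Add(84, Add(1296, -6912))) = Mul(60, Add(84, -5616)) = Mul(60, -5532) = -331920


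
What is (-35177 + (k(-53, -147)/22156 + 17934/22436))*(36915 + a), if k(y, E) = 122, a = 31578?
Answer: -947512099833282/393269 ≈ -2.4093e+9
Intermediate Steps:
(-35177 + (k(-53, -147)/22156 + 17934/22436))*(36915 + a) = (-35177 + (122/22156 + 17934/22436))*(36915 + 31578) = (-35177 + (122*(1/22156) + 17934*(1/22436)))*68493 = (-35177 + (61/11078 + 8967/11218))*68493 = (-35177 + 25005181/31068251)*68493 = -1092862860246/31068251*68493 = -947512099833282/393269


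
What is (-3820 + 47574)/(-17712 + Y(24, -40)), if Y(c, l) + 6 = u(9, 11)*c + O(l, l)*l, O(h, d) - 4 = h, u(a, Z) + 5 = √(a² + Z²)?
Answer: -19929947/7466057 - 87508*√202/22398171 ≈ -2.7249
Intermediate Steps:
u(a, Z) = -5 + √(Z² + a²) (u(a, Z) = -5 + √(a² + Z²) = -5 + √(Z² + a²))
O(h, d) = 4 + h
Y(c, l) = -6 + c*(-5 + √202) + l*(4 + l) (Y(c, l) = -6 + ((-5 + √(11² + 9²))*c + (4 + l)*l) = -6 + ((-5 + √(121 + 81))*c + l*(4 + l)) = -6 + ((-5 + √202)*c + l*(4 + l)) = -6 + (c*(-5 + √202) + l*(4 + l)) = -6 + c*(-5 + √202) + l*(4 + l))
(-3820 + 47574)/(-17712 + Y(24, -40)) = (-3820 + 47574)/(-17712 + (-6 - 40*(4 - 40) - 1*24*(5 - √202))) = 43754/(-17712 + (-6 - 40*(-36) + (-120 + 24*√202))) = 43754/(-17712 + (-6 + 1440 + (-120 + 24*√202))) = 43754/(-17712 + (1314 + 24*√202)) = 43754/(-16398 + 24*√202)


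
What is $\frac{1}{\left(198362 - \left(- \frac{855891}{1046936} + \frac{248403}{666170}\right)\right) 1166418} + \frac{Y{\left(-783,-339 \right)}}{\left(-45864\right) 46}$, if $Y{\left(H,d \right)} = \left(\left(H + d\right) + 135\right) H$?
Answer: $- \frac{44988815453326954164127883}{122816128794227514022667472} \approx -0.36631$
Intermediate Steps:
$Y{\left(H,d \right)} = H \left(135 + H + d\right)$ ($Y{\left(H,d \right)} = \left(135 + H + d\right) H = H \left(135 + H + d\right)$)
$\frac{1}{\left(198362 - \left(- \frac{855891}{1046936} + \frac{248403}{666170}\right)\right) 1166418} + \frac{Y{\left(-783,-339 \right)}}{\left(-45864\right) 46} = \frac{1}{\left(198362 - \left(- \frac{855891}{1046936} + \frac{248403}{666170}\right)\right) 1166418} + \frac{\left(-783\right) \left(135 - 783 - 339\right)}{\left(-45864\right) 46} = \frac{1}{198362 - - \frac{155053432131}{348718677560}} \cdot \frac{1}{1166418} + \frac{\left(-783\right) \left(-987\right)}{-2109744} = \frac{1}{198362 + \left(\frac{855891}{1046936} - \frac{248403}{666170}\right)} \frac{1}{1166418} + 772821 \left(- \frac{1}{2109744}\right) = \frac{1}{198362 + \frac{155053432131}{348718677560}} \cdot \frac{1}{1166418} - \frac{12267}{33488} = \frac{1}{\frac{69172689371588851}{348718677560}} \cdot \frac{1}{1166418} - \frac{12267}{33488} = \frac{348718677560}{69172689371588851} \cdot \frac{1}{1166418} - \frac{12267}{33488} = \frac{15850848980}{3667466817792269291169} - \frac{12267}{33488} = - \frac{44988815453326954164127883}{122816128794227514022667472}$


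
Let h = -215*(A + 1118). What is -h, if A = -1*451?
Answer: 143405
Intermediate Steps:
A = -451
h = -143405 (h = -215*(-451 + 1118) = -215*667 = -143405)
-h = -1*(-143405) = 143405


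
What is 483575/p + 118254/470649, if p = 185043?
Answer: 83158721699/29030100969 ≈ 2.8646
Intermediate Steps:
483575/p + 118254/470649 = 483575/185043 + 118254/470649 = 483575*(1/185043) + 118254*(1/470649) = 483575/185043 + 39418/156883 = 83158721699/29030100969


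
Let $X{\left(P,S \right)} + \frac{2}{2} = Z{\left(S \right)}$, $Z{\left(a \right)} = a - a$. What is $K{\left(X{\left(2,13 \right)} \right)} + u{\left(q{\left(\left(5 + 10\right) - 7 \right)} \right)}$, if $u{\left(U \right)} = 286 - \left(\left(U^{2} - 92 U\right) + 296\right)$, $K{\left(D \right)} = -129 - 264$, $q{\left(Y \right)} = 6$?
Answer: $113$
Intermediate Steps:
$Z{\left(a \right)} = 0$
$X{\left(P,S \right)} = -1$ ($X{\left(P,S \right)} = -1 + 0 = -1$)
$K{\left(D \right)} = -393$
$u{\left(U \right)} = -10 - U^{2} + 92 U$ ($u{\left(U \right)} = 286 - \left(296 + U^{2} - 92 U\right) = -10 - U^{2} + 92 U$)
$K{\left(X{\left(2,13 \right)} \right)} + u{\left(q{\left(\left(5 + 10\right) - 7 \right)} \right)} = -393 - -506 = -393 + 506 = 113$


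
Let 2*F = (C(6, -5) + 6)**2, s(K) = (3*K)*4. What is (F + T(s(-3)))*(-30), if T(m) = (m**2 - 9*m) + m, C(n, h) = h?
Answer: -47535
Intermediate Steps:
s(K) = 12*K
T(m) = m**2 - 8*m
F = 1/2 (F = (-5 + 6)**2/2 = (1/2)*1**2 = (1/2)*1 = 1/2 ≈ 0.50000)
(F + T(s(-3)))*(-30) = (1/2 + (12*(-3))*(-8 + 12*(-3)))*(-30) = (1/2 - 36*(-8 - 36))*(-30) = (1/2 - 36*(-44))*(-30) = (1/2 + 1584)*(-30) = (3169/2)*(-30) = -47535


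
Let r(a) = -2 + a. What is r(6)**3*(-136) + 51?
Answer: -8653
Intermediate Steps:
r(6)**3*(-136) + 51 = (-2 + 6)**3*(-136) + 51 = 4**3*(-136) + 51 = 64*(-136) + 51 = -8704 + 51 = -8653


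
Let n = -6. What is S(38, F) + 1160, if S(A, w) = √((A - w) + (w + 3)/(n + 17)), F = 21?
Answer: 1160 + √2321/11 ≈ 1164.4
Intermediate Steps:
S(A, w) = √(3/11 + A - 10*w/11) (S(A, w) = √((A - w) + (w + 3)/(-6 + 17)) = √((A - w) + (3 + w)/11) = √((A - w) + (3 + w)*(1/11)) = √((A - w) + (3/11 + w/11)) = √(3/11 + A - 10*w/11))
S(38, F) + 1160 = √(33 - 110*21 + 121*38)/11 + 1160 = √(33 - 2310 + 4598)/11 + 1160 = √2321/11 + 1160 = 1160 + √2321/11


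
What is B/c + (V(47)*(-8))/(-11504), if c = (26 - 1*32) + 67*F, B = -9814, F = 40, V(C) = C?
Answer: -999061/274658 ≈ -3.6375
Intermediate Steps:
c = 2674 (c = (26 - 1*32) + 67*40 = (26 - 32) + 2680 = -6 + 2680 = 2674)
B/c + (V(47)*(-8))/(-11504) = -9814/2674 + (47*(-8))/(-11504) = -9814*1/2674 - 376*(-1/11504) = -701/191 + 47/1438 = -999061/274658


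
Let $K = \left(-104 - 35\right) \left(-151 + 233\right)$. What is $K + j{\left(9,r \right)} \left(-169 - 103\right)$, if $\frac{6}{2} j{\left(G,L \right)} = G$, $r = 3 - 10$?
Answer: $-12214$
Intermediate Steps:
$r = -7$
$j{\left(G,L \right)} = \frac{G}{3}$
$K = -11398$ ($K = \left(-104 + \left(-60 + 25\right)\right) 82 = \left(-104 - 35\right) 82 = \left(-139\right) 82 = -11398$)
$K + j{\left(9,r \right)} \left(-169 - 103\right) = -11398 + \frac{1}{3} \cdot 9 \left(-169 - 103\right) = -11398 + 3 \left(-169 - 103\right) = -11398 + 3 \left(-272\right) = -11398 - 816 = -12214$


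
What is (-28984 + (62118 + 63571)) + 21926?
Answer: 118631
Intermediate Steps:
(-28984 + (62118 + 63571)) + 21926 = (-28984 + 125689) + 21926 = 96705 + 21926 = 118631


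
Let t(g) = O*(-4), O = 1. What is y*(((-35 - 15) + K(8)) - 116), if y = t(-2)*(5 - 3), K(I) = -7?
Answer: 1384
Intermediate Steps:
t(g) = -4 (t(g) = 1*(-4) = -4)
y = -8 (y = -4*(5 - 3) = -4*2 = -8)
y*(((-35 - 15) + K(8)) - 116) = -8*(((-35 - 15) - 7) - 116) = -8*((-50 - 7) - 116) = -8*(-57 - 116) = -8*(-173) = 1384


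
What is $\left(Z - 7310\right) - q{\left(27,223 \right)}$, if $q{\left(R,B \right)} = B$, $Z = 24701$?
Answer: $17168$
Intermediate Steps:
$\left(Z - 7310\right) - q{\left(27,223 \right)} = \left(24701 - 7310\right) - 223 = 17391 - 223 = 17168$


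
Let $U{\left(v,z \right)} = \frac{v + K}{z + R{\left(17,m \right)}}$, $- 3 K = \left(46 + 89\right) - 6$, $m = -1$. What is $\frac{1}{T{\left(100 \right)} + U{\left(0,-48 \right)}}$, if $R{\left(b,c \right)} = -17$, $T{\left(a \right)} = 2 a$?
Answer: $\frac{65}{13043} \approx 0.0049835$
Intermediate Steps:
$K = -43$ ($K = - \frac{\left(46 + 89\right) - 6}{3} = - \frac{135 - 6}{3} = \left(- \frac{1}{3}\right) 129 = -43$)
$U{\left(v,z \right)} = \frac{-43 + v}{-17 + z}$ ($U{\left(v,z \right)} = \frac{v - 43}{z - 17} = \frac{-43 + v}{-17 + z}$)
$\frac{1}{T{\left(100 \right)} + U{\left(0,-48 \right)}} = \frac{1}{2 \cdot 100 + \frac{-43 + 0}{-17 - 48}} = \frac{1}{200 + \frac{1}{-65} \left(-43\right)} = \frac{1}{200 - - \frac{43}{65}} = \frac{1}{200 + \frac{43}{65}} = \frac{1}{\frac{13043}{65}} = \frac{65}{13043}$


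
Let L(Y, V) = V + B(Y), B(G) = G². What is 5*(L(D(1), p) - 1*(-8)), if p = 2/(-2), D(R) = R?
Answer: 40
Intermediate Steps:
p = -1 (p = 2*(-½) = -1)
L(Y, V) = V + Y²
5*(L(D(1), p) - 1*(-8)) = 5*((-1 + 1²) - 1*(-8)) = 5*((-1 + 1) + 8) = 5*(0 + 8) = 5*8 = 40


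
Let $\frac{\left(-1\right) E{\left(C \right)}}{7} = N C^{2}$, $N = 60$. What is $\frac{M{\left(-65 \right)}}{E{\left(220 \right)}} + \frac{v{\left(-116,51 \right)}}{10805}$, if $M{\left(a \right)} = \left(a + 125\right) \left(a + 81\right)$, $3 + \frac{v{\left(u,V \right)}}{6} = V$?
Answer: $\frac{1217519}{45759175} \approx 0.026607$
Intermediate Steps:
$v{\left(u,V \right)} = -18 + 6 V$
$M{\left(a \right)} = \left(81 + a\right) \left(125 + a\right)$ ($M{\left(a \right)} = \left(125 + a\right) \left(81 + a\right) = \left(81 + a\right) \left(125 + a\right)$)
$E{\left(C \right)} = - 420 C^{2}$ ($E{\left(C \right)} = - 7 \cdot 60 C^{2} = - 420 C^{2}$)
$\frac{M{\left(-65 \right)}}{E{\left(220 \right)}} + \frac{v{\left(-116,51 \right)}}{10805} = \frac{10125 + \left(-65\right)^{2} + 206 \left(-65\right)}{\left(-420\right) 220^{2}} + \frac{-18 + 6 \cdot 51}{10805} = \frac{10125 + 4225 - 13390}{\left(-420\right) 48400} + \left(-18 + 306\right) \frac{1}{10805} = \frac{960}{-20328000} + 288 \cdot \frac{1}{10805} = 960 \left(- \frac{1}{20328000}\right) + \frac{288}{10805} = - \frac{1}{21175} + \frac{288}{10805} = \frac{1217519}{45759175}$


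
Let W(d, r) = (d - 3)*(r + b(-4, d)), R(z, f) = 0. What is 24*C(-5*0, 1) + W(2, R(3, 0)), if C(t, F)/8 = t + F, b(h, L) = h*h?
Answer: 176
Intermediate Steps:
b(h, L) = h**2
W(d, r) = (-3 + d)*(16 + r) (W(d, r) = (d - 3)*(r + (-4)**2) = (-3 + d)*(r + 16) = (-3 + d)*(16 + r))
C(t, F) = 8*F + 8*t (C(t, F) = 8*(t + F) = 8*(F + t) = 8*F + 8*t)
24*C(-5*0, 1) + W(2, R(3, 0)) = 24*(8*1 + 8*(-5*0)) + (-48 - 3*0 + 16*2 + 2*0) = 24*(8 + 8*0) + (-48 + 0 + 32 + 0) = 24*(8 + 0) - 16 = 24*8 - 16 = 192 - 16 = 176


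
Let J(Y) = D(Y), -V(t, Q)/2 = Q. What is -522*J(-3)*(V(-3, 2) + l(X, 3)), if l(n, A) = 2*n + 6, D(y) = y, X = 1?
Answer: 6264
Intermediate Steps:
V(t, Q) = -2*Q
J(Y) = Y
l(n, A) = 6 + 2*n
-522*J(-3)*(V(-3, 2) + l(X, 3)) = -(-1566)*(-2*2 + (6 + 2*1)) = -(-1566)*(-4 + (6 + 2)) = -(-1566)*(-4 + 8) = -(-1566)*4 = -522*(-12) = 6264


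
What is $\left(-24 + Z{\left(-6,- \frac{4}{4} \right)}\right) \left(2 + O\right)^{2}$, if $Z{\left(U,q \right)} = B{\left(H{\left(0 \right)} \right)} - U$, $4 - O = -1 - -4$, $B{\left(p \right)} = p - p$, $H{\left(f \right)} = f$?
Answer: $-162$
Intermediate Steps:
$B{\left(p \right)} = 0$
$O = 1$ ($O = 4 - \left(-1 - -4\right) = 4 - \left(-1 + 4\right) = 4 - 3 = 1$)
$Z{\left(U,q \right)} = - U$ ($Z{\left(U,q \right)} = 0 - U = - U$)
$\left(-24 + Z{\left(-6,- \frac{4}{4} \right)}\right) \left(2 + O\right)^{2} = \left(-24 - -6\right) \left(2 + 1\right)^{2} = \left(-24 + 6\right) 3^{2} = \left(-18\right) 9 = -162$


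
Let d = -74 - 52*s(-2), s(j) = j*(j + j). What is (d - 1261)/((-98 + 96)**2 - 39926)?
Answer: 1751/39922 ≈ 0.043861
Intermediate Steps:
s(j) = 2*j**2 (s(j) = j*(2*j) = 2*j**2)
d = -490 (d = -74 - 104*(-2)**2 = -74 - 104*4 = -74 - 52*8 = -74 - 416 = -490)
(d - 1261)/((-98 + 96)**2 - 39926) = (-490 - 1261)/((-98 + 96)**2 - 39926) = -1751/((-2)**2 - 39926) = -1751/(4 - 39926) = -1751/(-39922) = -1751*(-1/39922) = 1751/39922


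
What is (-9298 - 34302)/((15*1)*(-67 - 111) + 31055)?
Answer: -8720/5677 ≈ -1.5360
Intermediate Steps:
(-9298 - 34302)/((15*1)*(-67 - 111) + 31055) = -43600/(15*(-178) + 31055) = -43600/(-2670 + 31055) = -43600/28385 = -43600*1/28385 = -8720/5677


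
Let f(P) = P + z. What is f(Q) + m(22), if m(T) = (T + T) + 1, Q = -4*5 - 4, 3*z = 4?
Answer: 67/3 ≈ 22.333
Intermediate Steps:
z = 4/3 (z = (⅓)*4 = 4/3 ≈ 1.3333)
Q = -24 (Q = -20 - 4 = -24)
m(T) = 1 + 2*T (m(T) = 2*T + 1 = 1 + 2*T)
f(P) = 4/3 + P (f(P) = P + 4/3 = 4/3 + P)
f(Q) + m(22) = (4/3 - 24) + (1 + 2*22) = -68/3 + (1 + 44) = -68/3 + 45 = 67/3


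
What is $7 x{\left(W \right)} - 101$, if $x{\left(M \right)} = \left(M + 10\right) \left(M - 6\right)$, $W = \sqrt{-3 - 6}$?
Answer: $-584 + 84 i \approx -584.0 + 84.0 i$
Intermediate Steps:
$W = 3 i$ ($W = \sqrt{-9} = 3 i \approx 3.0 i$)
$x{\left(M \right)} = \left(-6 + M\right) \left(10 + M\right)$ ($x{\left(M \right)} = \left(10 + M\right) \left(-6 + M\right) = \left(-6 + M\right) \left(10 + M\right)$)
$7 x{\left(W \right)} - 101 = 7 \left(-60 + \left(3 i\right)^{2} + 4 \cdot 3 i\right) - 101 = 7 \left(-60 - 9 + 12 i\right) - 101 = 7 \left(-69 + 12 i\right) - 101 = \left(-483 + 84 i\right) - 101 = -584 + 84 i$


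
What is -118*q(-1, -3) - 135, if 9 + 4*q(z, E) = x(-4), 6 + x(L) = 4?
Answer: 379/2 ≈ 189.50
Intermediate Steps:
x(L) = -2 (x(L) = -6 + 4 = -2)
q(z, E) = -11/4 (q(z, E) = -9/4 + (1/4)*(-2) = -9/4 - 1/2 = -11/4)
-118*q(-1, -3) - 135 = -118*(-11/4) - 135 = 649/2 - 135 = 379/2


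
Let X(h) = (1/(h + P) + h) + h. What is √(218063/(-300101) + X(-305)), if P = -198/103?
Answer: 2*I*√13742175549988993252294/9487092913 ≈ 24.713*I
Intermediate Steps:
P = -198/103 (P = -198*1/103 = -198/103 ≈ -1.9223)
X(h) = 1/(-198/103 + h) + 2*h (X(h) = (1/(h - 198/103) + h) + h = (1/(-198/103 + h) + h) + h = (h + 1/(-198/103 + h)) + h = 1/(-198/103 + h) + 2*h)
√(218063/(-300101) + X(-305)) = √(218063/(-300101) + (103 - 396*(-305) + 206*(-305)²)/(-198 + 103*(-305))) = √(218063*(-1/300101) + (103 + 120780 + 206*93025)/(-198 - 31415)) = √(-218063/300101 + (103 + 120780 + 19163150)/(-31613)) = √(-218063/300101 - 1/31613*19284033) = √(-218063/300101 - 19284033/31613) = √(-5794051212952/9487092913) = 2*I*√13742175549988993252294/9487092913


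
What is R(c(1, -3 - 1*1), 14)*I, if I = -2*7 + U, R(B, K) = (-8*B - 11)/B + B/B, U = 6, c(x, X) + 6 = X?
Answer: 236/5 ≈ 47.200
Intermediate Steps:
c(x, X) = -6 + X
R(B, K) = 1 + (-11 - 8*B)/B (R(B, K) = (-11 - 8*B)/B + 1 = 1 + (-11 - 8*B)/B)
I = -8 (I = -2*7 + 6 = -14 + 6 = -8)
R(c(1, -3 - 1*1), 14)*I = (-7 - 11/(-6 + (-3 - 1*1)))*(-8) = (-7 - 11/(-6 + (-3 - 1)))*(-8) = (-7 - 11/(-6 - 4))*(-8) = (-7 - 11/(-10))*(-8) = (-7 - 11*(-⅒))*(-8) = (-7 + 11/10)*(-8) = -59/10*(-8) = 236/5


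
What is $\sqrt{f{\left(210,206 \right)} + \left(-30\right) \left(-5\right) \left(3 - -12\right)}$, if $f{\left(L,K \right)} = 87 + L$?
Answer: $3 \sqrt{283} \approx 50.468$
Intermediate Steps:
$\sqrt{f{\left(210,206 \right)} + \left(-30\right) \left(-5\right) \left(3 - -12\right)} = \sqrt{\left(87 + 210\right) + \left(-30\right) \left(-5\right) \left(3 - -12\right)} = \sqrt{297 + 150 \left(3 + 12\right)} = \sqrt{297 + 150 \cdot 15} = \sqrt{297 + 2250} = \sqrt{2547} = 3 \sqrt{283}$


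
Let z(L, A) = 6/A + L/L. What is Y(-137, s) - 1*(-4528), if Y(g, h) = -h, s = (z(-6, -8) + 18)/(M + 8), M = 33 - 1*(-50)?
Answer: 1648119/364 ≈ 4527.8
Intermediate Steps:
M = 83 (M = 33 + 50 = 83)
z(L, A) = 1 + 6/A (z(L, A) = 6/A + 1 = 1 + 6/A)
s = 73/364 (s = ((6 - 8)/(-8) + 18)/(83 + 8) = (-1/8*(-2) + 18)/91 = (1/4 + 18)*(1/91) = (73/4)*(1/91) = 73/364 ≈ 0.20055)
Y(-137, s) - 1*(-4528) = -1*73/364 - 1*(-4528) = -73/364 + 4528 = 1648119/364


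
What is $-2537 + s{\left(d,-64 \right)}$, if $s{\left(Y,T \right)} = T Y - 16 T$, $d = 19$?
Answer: $-2729$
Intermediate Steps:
$s{\left(Y,T \right)} = - 16 T + T Y$
$-2537 + s{\left(d,-64 \right)} = -2537 - 64 \left(-16 + 19\right) = -2537 - 192 = -2729$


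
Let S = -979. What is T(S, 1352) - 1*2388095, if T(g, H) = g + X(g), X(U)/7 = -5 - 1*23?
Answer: -2389270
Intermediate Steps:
X(U) = -196 (X(U) = 7*(-5 - 1*23) = 7*(-5 - 23) = 7*(-28) = -196)
T(g, H) = -196 + g (T(g, H) = g - 196 = -196 + g)
T(S, 1352) - 1*2388095 = (-196 - 979) - 1*2388095 = -1175 - 2388095 = -2389270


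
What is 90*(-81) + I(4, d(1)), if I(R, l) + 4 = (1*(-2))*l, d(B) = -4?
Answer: -7286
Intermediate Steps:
I(R, l) = -4 - 2*l (I(R, l) = -4 + (1*(-2))*l = -4 - 2*l)
90*(-81) + I(4, d(1)) = 90*(-81) + (-4 - 2*(-4)) = -7290 + (-4 + 8) = -7290 + 4 = -7286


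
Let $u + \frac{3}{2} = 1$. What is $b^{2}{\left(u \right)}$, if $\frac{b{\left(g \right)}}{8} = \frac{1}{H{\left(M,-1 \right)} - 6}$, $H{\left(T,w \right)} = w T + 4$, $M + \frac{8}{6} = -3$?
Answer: $\frac{576}{49} \approx 11.755$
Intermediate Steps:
$M = - \frac{13}{3}$ ($M = - \frac{4}{3} - 3 = - \frac{13}{3} \approx -4.3333$)
$u = - \frac{1}{2}$ ($u = - \frac{3}{2} + 1 = - \frac{1}{2} \approx -0.5$)
$H{\left(T,w \right)} = 4 + T w$ ($H{\left(T,w \right)} = T w + 4 = 4 + T w$)
$b{\left(g \right)} = \frac{24}{7}$ ($b{\left(g \right)} = \frac{8}{\left(4 - - \frac{13}{3}\right) - 6} = \frac{8}{\left(4 + \frac{13}{3}\right) - 6} = \frac{8}{\frac{25}{3} - 6} = \frac{8}{\frac{7}{3}} = 8 \cdot \frac{3}{7} = \frac{24}{7}$)
$b^{2}{\left(u \right)} = \left(\frac{24}{7}\right)^{2} = \frac{576}{49}$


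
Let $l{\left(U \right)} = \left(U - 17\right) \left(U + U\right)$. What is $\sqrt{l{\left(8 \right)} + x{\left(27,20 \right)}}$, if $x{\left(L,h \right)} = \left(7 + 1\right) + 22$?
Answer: $i \sqrt{114} \approx 10.677 i$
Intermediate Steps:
$x{\left(L,h \right)} = 30$ ($x{\left(L,h \right)} = 8 + 22 = 30$)
$l{\left(U \right)} = 2 U \left(-17 + U\right)$ ($l{\left(U \right)} = \left(-17 + U\right) 2 U = 2 U \left(-17 + U\right)$)
$\sqrt{l{\left(8 \right)} + x{\left(27,20 \right)}} = \sqrt{2 \cdot 8 \left(-17 + 8\right) + 30} = \sqrt{2 \cdot 8 \left(-9\right) + 30} = \sqrt{-144 + 30} = \sqrt{-114} = i \sqrt{114}$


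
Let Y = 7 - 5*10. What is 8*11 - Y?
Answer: 131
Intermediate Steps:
Y = -43 (Y = 7 - 50 = -43)
8*11 - Y = 8*11 - 1*(-43) = 88 + 43 = 131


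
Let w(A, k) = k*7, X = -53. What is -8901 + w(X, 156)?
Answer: -7809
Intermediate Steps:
w(A, k) = 7*k
-8901 + w(X, 156) = -8901 + 7*156 = -8901 + 1092 = -7809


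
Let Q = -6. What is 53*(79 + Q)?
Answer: 3869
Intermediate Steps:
53*(79 + Q) = 53*(79 - 6) = 53*73 = 3869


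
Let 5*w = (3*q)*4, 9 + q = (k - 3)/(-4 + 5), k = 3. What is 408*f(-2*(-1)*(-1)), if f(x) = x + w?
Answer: -48144/5 ≈ -9628.8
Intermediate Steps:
q = -9 (q = -9 + (3 - 3)/(-4 + 5) = -9 + 0/1 = -9 + 0*1 = -9 + 0 = -9)
w = -108/5 (w = ((3*(-9))*4)/5 = (-27*4)/5 = (1/5)*(-108) = -108/5 ≈ -21.600)
f(x) = -108/5 + x (f(x) = x - 108/5 = -108/5 + x)
408*f(-2*(-1)*(-1)) = 408*(-108/5 - 2*(-1)*(-1)) = 408*(-108/5 + 2*(-1)) = 408*(-108/5 - 2) = 408*(-118/5) = -48144/5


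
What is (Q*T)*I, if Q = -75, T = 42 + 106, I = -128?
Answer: 1420800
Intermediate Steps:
T = 148
(Q*T)*I = -75*148*(-128) = -11100*(-128) = 1420800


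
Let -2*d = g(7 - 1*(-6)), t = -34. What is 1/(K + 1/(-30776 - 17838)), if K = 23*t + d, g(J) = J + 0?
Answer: -24307/19166070 ≈ -0.0012682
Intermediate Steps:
g(J) = J
d = -13/2 (d = -(7 - 1*(-6))/2 = -(7 + 6)/2 = -1/2*13 = -13/2 ≈ -6.5000)
K = -1577/2 (K = 23*(-34) - 13/2 = -782 - 13/2 = -1577/2 ≈ -788.50)
1/(K + 1/(-30776 - 17838)) = 1/(-1577/2 + 1/(-30776 - 17838)) = 1/(-1577/2 + 1/(-48614)) = 1/(-1577/2 - 1/48614) = 1/(-19166070/24307) = -24307/19166070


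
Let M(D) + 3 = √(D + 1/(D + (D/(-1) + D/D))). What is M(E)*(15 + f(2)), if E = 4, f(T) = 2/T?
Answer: -48 + 16*√5 ≈ -12.223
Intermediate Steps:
M(D) = -3 + √(1 + D) (M(D) = -3 + √(D + 1/(D + (D/(-1) + D/D))) = -3 + √(D + 1/(D + (D*(-1) + 1))) = -3 + √(D + 1/(D + (-D + 1))) = -3 + √(D + 1/(D + (1 - D))) = -3 + √(D + 1/1) = -3 + √(D + 1) = -3 + √(1 + D))
M(E)*(15 + f(2)) = (-3 + √(1 + 4))*(15 + 2/2) = (-3 + √5)*(15 + 2*(½)) = (-3 + √5)*(15 + 1) = (-3 + √5)*16 = -48 + 16*√5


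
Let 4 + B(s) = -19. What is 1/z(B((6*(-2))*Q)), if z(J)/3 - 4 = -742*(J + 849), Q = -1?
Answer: -1/1838664 ≈ -5.4387e-7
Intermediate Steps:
B(s) = -23 (B(s) = -4 - 19 = -23)
z(J) = -1889862 - 2226*J (z(J) = 12 + 3*(-742*(J + 849)) = 12 + 3*(-742*(849 + J)) = 12 + 3*(-629958 - 742*J) = 12 + (-1889874 - 2226*J) = -1889862 - 2226*J)
1/z(B((6*(-2))*Q)) = 1/(-1889862 - 2226*(-23)) = 1/(-1889862 + 51198) = 1/(-1838664) = -1/1838664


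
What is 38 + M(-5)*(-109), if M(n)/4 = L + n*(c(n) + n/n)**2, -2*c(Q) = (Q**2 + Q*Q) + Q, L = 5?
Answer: 1005563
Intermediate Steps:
c(Q) = -Q**2 - Q/2 (c(Q) = -((Q**2 + Q*Q) + Q)/2 = -((Q**2 + Q**2) + Q)/2 = -(2*Q**2 + Q)/2 = -(Q + 2*Q**2)/2 = -Q**2 - Q/2)
M(n) = 20 + 4*n*(1 - n*(1/2 + n))**2 (M(n) = 4*(5 + n*(-n*(1/2 + n) + n/n)**2) = 4*(5 + n*(-n*(1/2 + n) + 1)**2) = 4*(5 + n*(1 - n*(1/2 + n))**2) = 20 + 4*n*(1 - n*(1/2 + n))**2)
38 + M(-5)*(-109) = 38 + (20 - 5*(-2 - 5*(1 + 2*(-5)))**2)*(-109) = 38 + (20 - 5*(-2 - 5*(1 - 10))**2)*(-109) = 38 + (20 - 5*(-2 - 5*(-9))**2)*(-109) = 38 + (20 - 5*(-2 + 45)**2)*(-109) = 38 + (20 - 5*43**2)*(-109) = 38 + (20 - 5*1849)*(-109) = 38 + (20 - 9245)*(-109) = 38 - 9225*(-109) = 38 + 1005525 = 1005563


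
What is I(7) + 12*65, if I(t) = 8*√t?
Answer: 780 + 8*√7 ≈ 801.17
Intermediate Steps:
I(7) + 12*65 = 8*√7 + 12*65 = 8*√7 + 780 = 780 + 8*√7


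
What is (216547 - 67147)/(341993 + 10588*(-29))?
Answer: 49800/11647 ≈ 4.2758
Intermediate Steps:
(216547 - 67147)/(341993 + 10588*(-29)) = 149400/(341993 - 307052) = 149400/34941 = 149400*(1/34941) = 49800/11647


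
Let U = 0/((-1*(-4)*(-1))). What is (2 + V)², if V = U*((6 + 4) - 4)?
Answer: 4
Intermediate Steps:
U = 0 (U = 0/((4*(-1))) = 0/(-4) = 0*(-¼) = 0)
V = 0 (V = 0*((6 + 4) - 4) = 0*(10 - 4) = 0*6 = 0)
(2 + V)² = (2 + 0)² = 2² = 4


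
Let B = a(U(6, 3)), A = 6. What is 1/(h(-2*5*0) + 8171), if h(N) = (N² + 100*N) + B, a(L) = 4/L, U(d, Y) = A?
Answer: 3/24515 ≈ 0.00012237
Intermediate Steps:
U(d, Y) = 6
B = ⅔ (B = 4/6 = 4*(⅙) = ⅔ ≈ 0.66667)
h(N) = ⅔ + N² + 100*N (h(N) = (N² + 100*N) + ⅔ = ⅔ + N² + 100*N)
1/(h(-2*5*0) + 8171) = 1/((⅔ + (-2*5*0)² + 100*(-2*5*0)) + 8171) = 1/((⅔ + (-10*0)² + 100*(-10*0)) + 8171) = 1/((⅔ + 0² + 100*0) + 8171) = 1/((⅔ + 0 + 0) + 8171) = 1/(⅔ + 8171) = 1/(24515/3) = 3/24515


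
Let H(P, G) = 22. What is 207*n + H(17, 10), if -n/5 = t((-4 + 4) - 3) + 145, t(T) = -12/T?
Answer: -154193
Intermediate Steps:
n = -745 (n = -5*(-12/((-4 + 4) - 3) + 145) = -5*(-12/(0 - 3) + 145) = -5*(-12/(-3) + 145) = -5*(-12*(-⅓) + 145) = -5*(4 + 145) = -5*149 = -745)
207*n + H(17, 10) = 207*(-745) + 22 = -154215 + 22 = -154193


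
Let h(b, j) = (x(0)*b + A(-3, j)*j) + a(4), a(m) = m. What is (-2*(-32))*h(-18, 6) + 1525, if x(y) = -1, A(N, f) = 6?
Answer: 5237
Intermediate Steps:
h(b, j) = 4 - b + 6*j (h(b, j) = (-b + 6*j) + 4 = 4 - b + 6*j)
(-2*(-32))*h(-18, 6) + 1525 = (-2*(-32))*(4 - 1*(-18) + 6*6) + 1525 = 64*(4 + 18 + 36) + 1525 = 64*58 + 1525 = 3712 + 1525 = 5237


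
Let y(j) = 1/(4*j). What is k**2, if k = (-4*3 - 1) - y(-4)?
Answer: 42849/256 ≈ 167.38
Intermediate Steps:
y(j) = 1/(4*j)
k = -207/16 (k = (-4*3 - 1) - 1/(4*(-4)) = (-12 - 1) - (-1)/(4*4) = -13 - 1*(-1/16) = -13 + 1/16 = -207/16 ≈ -12.938)
k**2 = (-207/16)**2 = 42849/256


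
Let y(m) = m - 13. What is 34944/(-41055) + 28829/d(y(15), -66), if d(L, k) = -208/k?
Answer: 1859729879/203320 ≈ 9146.8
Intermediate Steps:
y(m) = -13 + m
34944/(-41055) + 28829/d(y(15), -66) = 34944/(-41055) + 28829/((-208/(-66))) = 34944*(-1/41055) + 28829/((-208*(-1/66))) = -1664/1955 + 28829/(104/33) = -1664/1955 + 28829*(33/104) = -1664/1955 + 951357/104 = 1859729879/203320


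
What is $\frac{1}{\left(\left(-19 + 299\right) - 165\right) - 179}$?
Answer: $- \frac{1}{64} \approx -0.015625$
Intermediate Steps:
$\frac{1}{\left(\left(-19 + 299\right) - 165\right) - 179} = \frac{1}{\left(280 - 165\right) - 179} = \frac{1}{115 - 179} = \frac{1}{-64} = - \frac{1}{64}$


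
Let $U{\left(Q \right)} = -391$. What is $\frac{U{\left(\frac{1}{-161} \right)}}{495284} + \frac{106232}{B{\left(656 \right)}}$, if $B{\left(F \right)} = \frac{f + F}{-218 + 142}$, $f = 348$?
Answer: $- \frac{999685286013}{124316284} \approx -8041.5$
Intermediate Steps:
$B{\left(F \right)} = - \frac{87}{19} - \frac{F}{76}$ ($B{\left(F \right)} = \frac{348 + F}{-218 + 142} = \frac{348 + F}{-76} = \left(348 + F\right) \left(- \frac{1}{76}\right) = - \frac{87}{19} - \frac{F}{76}$)
$\frac{U{\left(\frac{1}{-161} \right)}}{495284} + \frac{106232}{B{\left(656 \right)}} = - \frac{391}{495284} + \frac{106232}{- \frac{87}{19} - \frac{164}{19}} = \left(-391\right) \frac{1}{495284} + \frac{106232}{- \frac{87}{19} - \frac{164}{19}} = - \frac{391}{495284} + \frac{106232}{- \frac{251}{19}} = - \frac{391}{495284} + 106232 \left(- \frac{19}{251}\right) = - \frac{391}{495284} - \frac{2018408}{251} = - \frac{999685286013}{124316284}$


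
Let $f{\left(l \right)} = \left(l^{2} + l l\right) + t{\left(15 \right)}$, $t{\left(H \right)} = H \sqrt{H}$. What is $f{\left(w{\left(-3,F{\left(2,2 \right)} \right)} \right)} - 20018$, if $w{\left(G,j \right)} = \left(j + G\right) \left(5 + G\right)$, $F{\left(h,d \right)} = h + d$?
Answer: $-20010 + 15 \sqrt{15} \approx -19952.0$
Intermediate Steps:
$F{\left(h,d \right)} = d + h$
$t{\left(H \right)} = H^{\frac{3}{2}}$
$w{\left(G,j \right)} = \left(5 + G\right) \left(G + j\right)$ ($w{\left(G,j \right)} = \left(G + j\right) \left(5 + G\right) = \left(5 + G\right) \left(G + j\right)$)
$f{\left(l \right)} = 2 l^{2} + 15 \sqrt{15}$ ($f{\left(l \right)} = \left(l^{2} + l l\right) + 15^{\frac{3}{2}} = \left(l^{2} + l^{2}\right) + 15 \sqrt{15} = 2 l^{2} + 15 \sqrt{15}$)
$f{\left(w{\left(-3,F{\left(2,2 \right)} \right)} \right)} - 20018 = \left(2 \left(\left(-3\right)^{2} + 5 \left(-3\right) + 5 \left(2 + 2\right) - 3 \left(2 + 2\right)\right)^{2} + 15 \sqrt{15}\right) - 20018 = \left(2 \left(9 - 15 + 5 \cdot 4 - 12\right)^{2} + 15 \sqrt{15}\right) - 20018 = \left(2 \left(9 - 15 + 20 - 12\right)^{2} + 15 \sqrt{15}\right) - 20018 = \left(2 \cdot 2^{2} + 15 \sqrt{15}\right) - 20018 = \left(2 \cdot 4 + 15 \sqrt{15}\right) - 20018 = \left(8 + 15 \sqrt{15}\right) - 20018 = -20010 + 15 \sqrt{15}$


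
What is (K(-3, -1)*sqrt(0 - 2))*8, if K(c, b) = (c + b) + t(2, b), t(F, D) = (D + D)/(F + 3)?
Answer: -176*I*sqrt(2)/5 ≈ -49.78*I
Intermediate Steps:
t(F, D) = 2*D/(3 + F) (t(F, D) = (2*D)/(3 + F) = 2*D/(3 + F))
K(c, b) = c + 7*b/5 (K(c, b) = (c + b) + 2*b/(3 + 2) = (b + c) + 2*b/5 = c + 7*b/5)
(K(-3, -1)*sqrt(0 - 2))*8 = ((-3 + (7/5)*(-1))*sqrt(0 - 2))*8 = ((-3 - 7/5)*sqrt(-2))*8 = -22*I*sqrt(2)/5*8 = -176*I*sqrt(2)/5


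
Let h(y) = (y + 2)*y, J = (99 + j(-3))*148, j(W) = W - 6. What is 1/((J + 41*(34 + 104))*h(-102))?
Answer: 1/193575600 ≈ 5.1659e-9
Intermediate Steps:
j(W) = -6 + W
J = 13320 (J = (99 + (-6 - 3))*148 = (99 - 9)*148 = 90*148 = 13320)
h(y) = y*(2 + y) (h(y) = (2 + y)*y = y*(2 + y))
1/((J + 41*(34 + 104))*h(-102)) = 1/((13320 + 41*(34 + 104))*((-102*(2 - 102)))) = 1/((13320 + 41*138)*((-102*(-100)))) = 1/((13320 + 5658)*10200) = (1/10200)/18978 = (1/18978)*(1/10200) = 1/193575600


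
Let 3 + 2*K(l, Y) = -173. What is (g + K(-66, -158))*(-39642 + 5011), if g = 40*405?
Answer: -557974672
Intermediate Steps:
K(l, Y) = -88 (K(l, Y) = -3/2 + (1/2)*(-173) = -3/2 - 173/2 = -88)
g = 16200
(g + K(-66, -158))*(-39642 + 5011) = (16200 - 88)*(-39642 + 5011) = 16112*(-34631) = -557974672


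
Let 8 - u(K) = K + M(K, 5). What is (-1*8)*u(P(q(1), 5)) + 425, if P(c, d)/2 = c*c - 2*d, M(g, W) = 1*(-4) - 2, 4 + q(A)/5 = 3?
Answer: 553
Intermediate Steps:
q(A) = -5 (q(A) = -20 + 5*3 = -20 + 15 = -5)
M(g, W) = -6 (M(g, W) = -4 - 2 = -6)
P(c, d) = -4*d + 2*c² (P(c, d) = 2*(c*c - 2*d) = 2*(c² - 2*d) = -4*d + 2*c²)
u(K) = 14 - K (u(K) = 8 - (K - 6) = 8 - (-6 + K) = 8 + (6 - K) = 14 - K)
(-1*8)*u(P(q(1), 5)) + 425 = (-1*8)*(14 - (-4*5 + 2*(-5)²)) + 425 = -8*(14 - (-20 + 2*25)) + 425 = -8*(14 - (-20 + 50)) + 425 = -8*(14 - 1*30) + 425 = -8*(14 - 30) + 425 = -8*(-16) + 425 = 128 + 425 = 553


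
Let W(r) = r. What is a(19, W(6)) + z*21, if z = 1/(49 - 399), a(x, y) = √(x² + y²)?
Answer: -3/50 + √397 ≈ 19.865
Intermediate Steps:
z = -1/350 (z = 1/(-350) = -1/350 ≈ -0.0028571)
a(19, W(6)) + z*21 = √(19² + 6²) - 1/350*21 = √(361 + 36) - 3/50 = √397 - 3/50 = -3/50 + √397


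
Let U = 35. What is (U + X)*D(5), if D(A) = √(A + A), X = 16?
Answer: 51*√10 ≈ 161.28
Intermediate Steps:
D(A) = √2*√A (D(A) = √(2*A) = √2*√A)
(U + X)*D(5) = (35 + 16)*(√2*√5) = 51*√10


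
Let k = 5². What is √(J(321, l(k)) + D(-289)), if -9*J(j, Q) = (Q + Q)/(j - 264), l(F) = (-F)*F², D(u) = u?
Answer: 11*I*√55119/171 ≈ 15.102*I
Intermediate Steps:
k = 25
l(F) = -F³
J(j, Q) = -2*Q/(9*(-264 + j)) (J(j, Q) = -(Q + Q)/(9*(j - 264)) = -2*Q/(9*(-264 + j)))
√(J(321, l(k)) + D(-289)) = √(-2*(-1*25³)/(-2376 + 9*321) - 289) = √(-2*(-1*15625)/(-2376 + 2889) - 289) = √(-2*(-15625)/513 - 289) = √(-2*(-15625)*1/513 - 289) = √(31250/513 - 289) = √(-117007/513) = 11*I*√55119/171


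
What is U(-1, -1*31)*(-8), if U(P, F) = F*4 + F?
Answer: 1240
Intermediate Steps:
U(P, F) = 5*F (U(P, F) = 4*F + F = 5*F)
U(-1, -1*31)*(-8) = (5*(-1*31))*(-8) = (5*(-31))*(-8) = -155*(-8) = 1240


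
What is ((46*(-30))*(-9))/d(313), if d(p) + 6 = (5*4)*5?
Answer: 6210/47 ≈ 132.13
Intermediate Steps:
d(p) = 94 (d(p) = -6 + (5*4)*5 = -6 + 20*5 = -6 + 100 = 94)
((46*(-30))*(-9))/d(313) = ((46*(-30))*(-9))/94 = -1380*(-9)*(1/94) = 12420*(1/94) = 6210/47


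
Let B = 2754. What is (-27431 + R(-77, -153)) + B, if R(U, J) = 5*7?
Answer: -24642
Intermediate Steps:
R(U, J) = 35
(-27431 + R(-77, -153)) + B = (-27431 + 35) + 2754 = -27396 + 2754 = -24642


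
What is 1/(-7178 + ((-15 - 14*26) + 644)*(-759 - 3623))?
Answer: -1/1168408 ≈ -8.5587e-7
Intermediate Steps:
1/(-7178 + ((-15 - 14*26) + 644)*(-759 - 3623)) = 1/(-7178 + ((-15 - 364) + 644)*(-4382)) = 1/(-7178 + (-379 + 644)*(-4382)) = 1/(-7178 + 265*(-4382)) = 1/(-7178 - 1161230) = 1/(-1168408) = -1/1168408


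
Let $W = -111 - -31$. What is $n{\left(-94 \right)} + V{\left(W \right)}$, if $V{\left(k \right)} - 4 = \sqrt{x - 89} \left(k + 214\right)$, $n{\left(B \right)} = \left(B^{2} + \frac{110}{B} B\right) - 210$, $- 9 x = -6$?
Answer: $8740 + \frac{134 i \sqrt{795}}{3} \approx 8740.0 + 1259.4 i$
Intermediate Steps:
$x = \frac{2}{3}$ ($x = \left(- \frac{1}{9}\right) \left(-6\right) = \frac{2}{3} \approx 0.66667$)
$W = -80$ ($W = -111 + 31 = -80$)
$n{\left(B \right)} = -100 + B^{2}$ ($n{\left(B \right)} = \left(B^{2} + 110\right) - 210 = \left(110 + B^{2}\right) - 210 = -100 + B^{2}$)
$V{\left(k \right)} = 4 + \frac{i \sqrt{795} \left(214 + k\right)}{3}$ ($V{\left(k \right)} = 4 + \sqrt{\frac{2}{3} - 89} \left(k + 214\right) = 4 + \sqrt{- \frac{265}{3}} \left(214 + k\right) = 4 + \frac{i \sqrt{795}}{3} \left(214 + k\right) = 4 + \frac{i \sqrt{795} \left(214 + k\right)}{3}$)
$n{\left(-94 \right)} + V{\left(W \right)} = \left(-100 + \left(-94\right)^{2}\right) + \left(4 + \frac{214 i \sqrt{795}}{3} + \frac{1}{3} i \left(-80\right) \sqrt{795}\right) = \left(-100 + 8836\right) + \left(4 + \frac{214 i \sqrt{795}}{3} - \frac{80 i \sqrt{795}}{3}\right) = 8736 + \left(4 + \frac{134 i \sqrt{795}}{3}\right) = 8740 + \frac{134 i \sqrt{795}}{3}$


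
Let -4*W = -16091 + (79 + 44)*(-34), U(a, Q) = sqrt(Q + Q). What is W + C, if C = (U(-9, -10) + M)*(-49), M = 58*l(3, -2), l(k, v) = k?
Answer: -13831/4 - 98*I*sqrt(5) ≈ -3457.8 - 219.13*I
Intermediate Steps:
U(a, Q) = sqrt(2)*sqrt(Q) (U(a, Q) = sqrt(2*Q) = sqrt(2)*sqrt(Q))
M = 174 (M = 58*3 = 174)
W = 20273/4 (W = -(-16091 + (79 + 44)*(-34))/4 = -(-16091 + 123*(-34))/4 = -(-16091 - 4182)/4 = -1/4*(-20273) = 20273/4 ≈ 5068.3)
C = -8526 - 98*I*sqrt(5) (C = (sqrt(2)*sqrt(-10) + 174)*(-49) = (sqrt(2)*(I*sqrt(10)) + 174)*(-49) = (2*I*sqrt(5) + 174)*(-49) = (174 + 2*I*sqrt(5))*(-49) = -8526 - 98*I*sqrt(5) ≈ -8526.0 - 219.13*I)
W + C = 20273/4 + (-8526 - 98*I*sqrt(5)) = -13831/4 - 98*I*sqrt(5)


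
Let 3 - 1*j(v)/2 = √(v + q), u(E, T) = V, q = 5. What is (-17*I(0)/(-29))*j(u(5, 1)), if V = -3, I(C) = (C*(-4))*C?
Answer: 0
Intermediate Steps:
I(C) = -4*C² (I(C) = (-4*C)*C = -4*C²)
u(E, T) = -3
j(v) = 6 - 2*√(5 + v) (j(v) = 6 - 2*√(v + 5) = 6 - 2*√(5 + v))
(-17*I(0)/(-29))*j(u(5, 1)) = (-17*(-4*0²)/(-29))*(6 - 2*√(5 - 3)) = (-17*(-4*0)*(-1)/29)*(6 - 2*√2) = (-0*(-1)/29)*(6 - 2*√2) = (-17*0)*(6 - 2*√2) = 0*(6 - 2*√2) = 0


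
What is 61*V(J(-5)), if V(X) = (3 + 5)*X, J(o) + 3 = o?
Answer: -3904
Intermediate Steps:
J(o) = -3 + o
V(X) = 8*X
61*V(J(-5)) = 61*(8*(-3 - 5)) = 61*(8*(-8)) = 61*(-64) = -3904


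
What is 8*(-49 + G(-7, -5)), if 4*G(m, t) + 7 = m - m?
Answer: -406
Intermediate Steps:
G(m, t) = -7/4 (G(m, t) = -7/4 + (m - m)/4 = -7/4 + (1/4)*0 = -7/4 + 0 = -7/4)
8*(-49 + G(-7, -5)) = 8*(-49 - 7/4) = 8*(-203/4) = -406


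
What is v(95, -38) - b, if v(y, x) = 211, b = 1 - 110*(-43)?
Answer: -4520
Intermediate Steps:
b = 4731 (b = 1 + 4730 = 4731)
v(95, -38) - b = 211 - 1*4731 = 211 - 4731 = -4520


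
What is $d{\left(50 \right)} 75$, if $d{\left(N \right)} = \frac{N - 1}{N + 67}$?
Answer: $\frac{1225}{39} \approx 31.41$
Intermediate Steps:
$d{\left(N \right)} = \frac{-1 + N}{67 + N}$
$d{\left(50 \right)} 75 = \frac{-1 + 50}{67 + 50} \cdot 75 = \frac{1}{117} \cdot 49 \cdot 75 = \frac{49}{117} \cdot 75 = \frac{1225}{39}$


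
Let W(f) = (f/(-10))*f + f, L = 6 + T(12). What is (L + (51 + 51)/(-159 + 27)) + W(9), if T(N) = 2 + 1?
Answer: 502/55 ≈ 9.1273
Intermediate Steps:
T(N) = 3
L = 9 (L = 6 + 3 = 9)
W(f) = f - f²/10 (W(f) = (f*(-⅒))*f + f = (-f/10)*f + f = -f²/10 + f = f - f²/10)
(L + (51 + 51)/(-159 + 27)) + W(9) = (9 + (51 + 51)/(-159 + 27)) + (⅒)*9*(10 - 1*9) = (9 + 102/(-132)) + (⅒)*9*(10 - 9) = (9 + 102*(-1/132)) + (⅒)*9*1 = (9 - 17/22) + 9/10 = 181/22 + 9/10 = 502/55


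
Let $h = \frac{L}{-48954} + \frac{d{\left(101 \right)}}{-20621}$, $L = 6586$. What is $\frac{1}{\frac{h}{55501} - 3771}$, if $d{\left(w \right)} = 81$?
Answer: $- \frac{28013586783717}{105639235831284397} \approx -0.00026518$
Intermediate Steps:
$h = - \frac{69887590}{504740217}$ ($h = \frac{6586}{-48954} + \frac{81}{-20621} = 6586 \left(- \frac{1}{48954}\right) + 81 \left(- \frac{1}{20621}\right) = - \frac{3293}{24477} - \frac{81}{20621} = - \frac{69887590}{504740217} \approx -0.13846$)
$\frac{1}{\frac{h}{55501} - 3771} = \frac{1}{- \frac{69887590}{504740217 \cdot 55501} - 3771} = \frac{1}{\left(- \frac{69887590}{504740217}\right) \frac{1}{55501} - 3771} = \frac{1}{- \frac{69887590}{28013586783717} - 3771} = \frac{1}{- \frac{105639235831284397}{28013586783717}} = - \frac{28013586783717}{105639235831284397}$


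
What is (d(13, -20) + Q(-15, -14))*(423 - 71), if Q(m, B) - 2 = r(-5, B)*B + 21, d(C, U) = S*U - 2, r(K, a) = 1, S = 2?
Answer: -11616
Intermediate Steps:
d(C, U) = -2 + 2*U (d(C, U) = 2*U - 2 = -2 + 2*U)
Q(m, B) = 23 + B (Q(m, B) = 2 + (1*B + 21) = 2 + (B + 21) = 2 + (21 + B) = 23 + B)
(d(13, -20) + Q(-15, -14))*(423 - 71) = ((-2 + 2*(-20)) + (23 - 14))*(423 - 71) = ((-2 - 40) + 9)*352 = (-42 + 9)*352 = -33*352 = -11616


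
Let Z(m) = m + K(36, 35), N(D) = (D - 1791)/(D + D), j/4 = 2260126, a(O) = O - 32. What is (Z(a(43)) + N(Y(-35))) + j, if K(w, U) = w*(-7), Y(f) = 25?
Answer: 226005692/25 ≈ 9.0402e+6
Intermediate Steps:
a(O) = -32 + O
j = 9040504 (j = 4*2260126 = 9040504)
K(w, U) = -7*w
N(D) = (-1791 + D)/(2*D) (N(D) = (-1791 + D)/((2*D)) = (-1791 + D)*(1/(2*D)) = (-1791 + D)/(2*D))
Z(m) = -252 + m (Z(m) = m - 7*36 = m - 252 = -252 + m)
(Z(a(43)) + N(Y(-35))) + j = ((-252 + (-32 + 43)) + (½)*(-1791 + 25)/25) + 9040504 = ((-252 + 11) + (½)*(1/25)*(-1766)) + 9040504 = (-241 - 883/25) + 9040504 = -6908/25 + 9040504 = 226005692/25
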